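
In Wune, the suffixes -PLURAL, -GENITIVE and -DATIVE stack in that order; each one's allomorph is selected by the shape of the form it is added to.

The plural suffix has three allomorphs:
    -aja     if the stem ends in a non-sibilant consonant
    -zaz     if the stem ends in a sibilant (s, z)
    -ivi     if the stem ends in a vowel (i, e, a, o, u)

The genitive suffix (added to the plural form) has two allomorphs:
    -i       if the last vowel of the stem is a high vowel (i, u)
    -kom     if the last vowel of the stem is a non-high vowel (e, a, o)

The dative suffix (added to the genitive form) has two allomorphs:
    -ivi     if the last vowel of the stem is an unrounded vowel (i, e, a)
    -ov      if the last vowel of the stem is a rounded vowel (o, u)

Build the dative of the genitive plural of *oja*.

The final sound of *oja* is /a/, which is a vowel, so the plural suffix is -ivi, giving *ojaivi*.
The last vowel of the plural form *ojaivi* is /i/, which is a high vowel, so the genitive suffix is -i, giving *ojaivii*.
The last vowel of the genitive form *ojaivii* is /i/, which is an unrounded vowel, so the dative suffix is -ivi, giving *ojaiviiivi*.

ojaiviiivi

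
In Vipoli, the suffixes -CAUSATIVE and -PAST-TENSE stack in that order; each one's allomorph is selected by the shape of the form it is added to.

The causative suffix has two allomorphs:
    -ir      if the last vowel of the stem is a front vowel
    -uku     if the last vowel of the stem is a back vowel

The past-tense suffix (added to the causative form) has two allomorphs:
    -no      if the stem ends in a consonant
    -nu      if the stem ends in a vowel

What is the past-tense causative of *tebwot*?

The last vowel of *tebwot* is /o/, which is a back vowel, so the causative suffix is -uku, giving *tebwotuku*.
The final sound of the causative form *tebwotuku* is /u/, which is a vowel, so the past-tense suffix is -nu, giving *tebwotukunu*.

tebwotukunu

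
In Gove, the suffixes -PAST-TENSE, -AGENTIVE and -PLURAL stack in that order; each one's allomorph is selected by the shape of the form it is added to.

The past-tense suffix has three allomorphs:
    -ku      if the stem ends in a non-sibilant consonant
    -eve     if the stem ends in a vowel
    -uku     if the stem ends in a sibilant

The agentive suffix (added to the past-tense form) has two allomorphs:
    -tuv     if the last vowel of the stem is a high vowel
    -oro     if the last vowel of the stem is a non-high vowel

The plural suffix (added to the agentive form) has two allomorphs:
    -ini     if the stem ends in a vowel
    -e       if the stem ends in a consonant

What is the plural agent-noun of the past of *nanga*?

nangaeveoroini

*nanga*: final sound = /a/, a vowel → -eve → *nangaeve*.
The past-tense form *nangaeve* — last vowel /e/ (a non-high vowel) → -oro → *nangaeveoro*.
Since the final sound of the agentive form *nangaeveoro* is /o/ (a vowel), it takes -ini, giving *nangaeveoroini*.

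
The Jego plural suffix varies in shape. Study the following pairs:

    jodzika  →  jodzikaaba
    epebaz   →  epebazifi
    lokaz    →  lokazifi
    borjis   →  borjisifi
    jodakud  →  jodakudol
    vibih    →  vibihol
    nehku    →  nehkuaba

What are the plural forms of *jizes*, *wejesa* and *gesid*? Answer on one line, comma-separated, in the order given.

jizesifi, wejesaaba, gesidol

The suffix is conditioned by the final sound: -ifi when the stem ends in a sibilant (*epebaz*, *lokaz*, *borjis*); -ol when the stem ends in a non-sibilant consonant (*jodakud*, *vibih*); -aba when the stem ends in a vowel (*jodzika*, *nehku*).
Since the final sound of *jizes* is /s/ (a sibilant), it takes -ifi, giving *jizesifi*.
Since the final sound of *wejesa* is /a/ (a vowel), it takes -aba, giving *wejesaaba*.
*gesid* — final sound /d/ (a non-sibilant consonant) → -ol → *gesidol*.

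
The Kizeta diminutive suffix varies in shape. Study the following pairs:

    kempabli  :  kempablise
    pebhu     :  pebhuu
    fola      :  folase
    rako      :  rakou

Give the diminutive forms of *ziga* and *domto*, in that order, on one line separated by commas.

zigase, domtou

The alternation tracks the last vowel of the stem — -u when the last vowel of the stem is a rounded vowel (*pebhu*, *rako*); -se when the last vowel of the stem is an unrounded vowel (*kempabli*, *fola*).
*ziga* — last vowel /a/ (an unrounded vowel) → -se → *zigase*.
Since the last vowel of *domto* is /o/ (a rounded vowel), it takes -u, giving *domtou*.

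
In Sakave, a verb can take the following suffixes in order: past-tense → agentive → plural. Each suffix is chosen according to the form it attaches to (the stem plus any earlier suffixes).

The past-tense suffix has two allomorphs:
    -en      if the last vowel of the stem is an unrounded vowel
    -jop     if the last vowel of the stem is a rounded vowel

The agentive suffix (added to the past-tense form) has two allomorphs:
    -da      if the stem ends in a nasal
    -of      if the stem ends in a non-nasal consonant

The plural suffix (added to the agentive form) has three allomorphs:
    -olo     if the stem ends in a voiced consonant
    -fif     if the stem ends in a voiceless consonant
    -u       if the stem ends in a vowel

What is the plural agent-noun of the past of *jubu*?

Since the last vowel of *jubu* is /u/ (a rounded vowel), it takes -jop, giving *jubujop*.
The past-tense form *jubujop* — final consonant /p/ (non-nasal) → -of → *jubujopof*.
The final sound of the agentive form *jubujopof* is /f/, which is a voiceless consonant, so the plural suffix is -fif, giving *jubujopoffif*.

jubujopoffif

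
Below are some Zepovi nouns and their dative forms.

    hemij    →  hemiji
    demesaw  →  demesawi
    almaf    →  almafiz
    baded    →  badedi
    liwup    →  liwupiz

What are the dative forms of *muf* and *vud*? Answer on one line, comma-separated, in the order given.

mufiz, vudi

The alternation tracks the final consonant of the stem — -iz when the stem ends in a voiceless consonant (*almaf*, *liwup*); -i when the stem ends in a voiced consonant (*hemij*, *demesaw*, *baded*).
Since the final consonant of *muf* is /f/ (voiceless), it takes -iz, giving *mufiz*.
*vud*: final consonant = /d/, voiced → -i → *vudi*.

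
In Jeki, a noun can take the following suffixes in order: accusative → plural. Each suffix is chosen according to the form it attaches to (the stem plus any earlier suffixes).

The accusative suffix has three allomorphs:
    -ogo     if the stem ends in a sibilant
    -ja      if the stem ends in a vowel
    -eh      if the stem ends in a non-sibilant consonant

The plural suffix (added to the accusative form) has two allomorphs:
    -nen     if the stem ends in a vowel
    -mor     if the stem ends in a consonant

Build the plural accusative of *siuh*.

siuhehmor

*siuh* — final sound /h/ (a non-sibilant consonant) → -eh → *siuheh*.
The final sound of the accusative form *siuheh* is /h/, which is a consonant, so the plural suffix is -mor, giving *siuhehmor*.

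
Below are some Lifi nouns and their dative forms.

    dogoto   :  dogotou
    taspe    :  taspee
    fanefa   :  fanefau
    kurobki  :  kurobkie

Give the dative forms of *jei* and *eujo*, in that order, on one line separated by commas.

The pattern is front/back vowel harmony: -e when the last vowel of the stem is a front vowel (*taspe*, *kurobki*); -u when the last vowel of the stem is a back vowel (*dogoto*, *fanefa*).
Since the last vowel of *jei* is /i/ (a front vowel), it takes -e, giving *jeie*.
The last vowel of *eujo* is /o/, which is a back vowel, so the suffix is -u, giving *eujou*.

jeie, eujou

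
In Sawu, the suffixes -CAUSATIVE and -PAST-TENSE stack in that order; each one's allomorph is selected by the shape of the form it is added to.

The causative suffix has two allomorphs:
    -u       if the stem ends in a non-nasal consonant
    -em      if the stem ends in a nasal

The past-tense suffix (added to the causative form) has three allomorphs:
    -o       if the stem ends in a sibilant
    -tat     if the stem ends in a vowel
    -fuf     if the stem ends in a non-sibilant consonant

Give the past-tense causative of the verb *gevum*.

*gevum*: final consonant = /m/, a nasal → -em → *gevumem*.
The causative form *gevumem*: final sound = /m/, a non-sibilant consonant → -fuf → *gevumemfuf*.

gevumemfuf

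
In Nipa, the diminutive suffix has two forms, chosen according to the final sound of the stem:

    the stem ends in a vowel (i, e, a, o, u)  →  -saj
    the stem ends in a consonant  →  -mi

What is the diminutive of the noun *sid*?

sidmi

The final sound of *sid* is /d/, which is a consonant, so the suffix is -mi, giving *sidmi*.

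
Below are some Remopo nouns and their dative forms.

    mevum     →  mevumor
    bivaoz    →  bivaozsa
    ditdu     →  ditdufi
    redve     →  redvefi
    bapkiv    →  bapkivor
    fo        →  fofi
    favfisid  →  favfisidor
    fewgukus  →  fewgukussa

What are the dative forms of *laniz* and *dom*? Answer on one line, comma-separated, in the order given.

lanizsa, domor

The pattern is sibilance of the final sound: -sa when the stem ends in a sibilant (*bivaoz*, *fewgukus*); -or when the stem ends in a non-sibilant consonant (*mevum*, *bapkiv*, *favfisid*); -fi when the stem ends in a vowel (*ditdu*, *redve*, *fo*).
The final sound of *laniz* is /z/, which is a sibilant, so the suffix is -sa, giving *lanizsa*.
*dom* — final sound /m/ (a non-sibilant consonant) → -or → *domor*.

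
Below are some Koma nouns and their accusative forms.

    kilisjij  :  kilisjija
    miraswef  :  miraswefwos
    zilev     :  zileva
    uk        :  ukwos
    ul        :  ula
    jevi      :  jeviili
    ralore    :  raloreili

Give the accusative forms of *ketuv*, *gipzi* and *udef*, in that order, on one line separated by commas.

The pattern is voicing of the final sound: -wos when the stem ends in a voiceless consonant (*miraswef*, *uk*); -a when the stem ends in a voiced consonant (*kilisjij*, *zilev*, *ul*); -ili when the stem ends in a vowel (*jevi*, *ralore*).
*ketuv* — final sound /v/ (a voiced consonant) → -a → *ketuva*.
*gipzi*: final sound = /i/, a vowel → -ili → *gipziili*.
The final sound of *udef* is /f/, which is a voiceless consonant, so the suffix is -wos, giving *udefwos*.

ketuva, gipziili, udefwos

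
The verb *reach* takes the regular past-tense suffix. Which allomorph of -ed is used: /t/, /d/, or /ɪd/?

/t/

The stem *reach* ends in a voiceless consonant other than /t/.
The -ed suffix is realized as /ɪd/ after /t, d/; as /t/ after other voiceless consonants; and as /d/ after other voiced sounds.
So -ed on *reach* is pronounced /t/.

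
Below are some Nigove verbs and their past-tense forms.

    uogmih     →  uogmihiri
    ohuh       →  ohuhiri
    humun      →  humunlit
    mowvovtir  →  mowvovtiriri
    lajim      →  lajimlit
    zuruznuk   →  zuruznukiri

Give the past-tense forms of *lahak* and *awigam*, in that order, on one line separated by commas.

lahakiri, awigamlit

The pattern is nasality of the final consonant: -lit when the stem ends in a nasal (*humun*, *lajim*); -iri when the stem ends in a non-nasal consonant (*uogmih*, *ohuh*, *mowvovtir*, *zuruznuk*).
The final consonant of *lahak* is /k/, which is non-nasal, so the suffix is -iri, giving *lahakiri*.
*awigam*: final consonant = /m/, a nasal → -lit → *awigamlit*.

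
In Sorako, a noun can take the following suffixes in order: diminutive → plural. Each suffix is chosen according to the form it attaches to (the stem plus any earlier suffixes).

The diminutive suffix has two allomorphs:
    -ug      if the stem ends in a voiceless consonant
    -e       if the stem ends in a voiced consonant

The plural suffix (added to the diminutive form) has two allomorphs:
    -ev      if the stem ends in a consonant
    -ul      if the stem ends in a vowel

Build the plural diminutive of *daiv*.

daiveul

*daiv*: final consonant = /v/, voiced → -e → *daive*.
Since the final sound of the diminutive form *daive* is /e/ (a vowel), it takes -ul, giving *daiveul*.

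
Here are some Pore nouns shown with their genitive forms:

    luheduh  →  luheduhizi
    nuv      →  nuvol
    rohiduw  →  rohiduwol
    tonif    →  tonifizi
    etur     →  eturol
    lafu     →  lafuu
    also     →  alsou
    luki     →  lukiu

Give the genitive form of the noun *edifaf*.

Looking at the final sound of each stem: -izi when the stem ends in a voiceless consonant (*luheduh*, *tonif*); -ol when the stem ends in a voiced consonant (*nuv*, *rohiduw*, *etur*); -u when the stem ends in a vowel (*lafu*, *also*, *luki*).
The final sound of *edifaf* is /f/, which is a voiceless consonant, so the suffix is -izi, giving *edifafizi*.

edifafizi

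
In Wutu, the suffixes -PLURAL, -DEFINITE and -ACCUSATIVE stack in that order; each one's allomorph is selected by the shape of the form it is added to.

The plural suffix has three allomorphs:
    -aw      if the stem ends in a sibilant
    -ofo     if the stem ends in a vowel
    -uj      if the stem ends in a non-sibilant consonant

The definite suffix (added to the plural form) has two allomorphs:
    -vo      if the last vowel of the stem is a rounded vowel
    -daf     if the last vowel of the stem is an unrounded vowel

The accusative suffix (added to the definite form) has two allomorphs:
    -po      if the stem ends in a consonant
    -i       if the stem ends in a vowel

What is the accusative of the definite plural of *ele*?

eleofovoi

*ele* — final sound /e/ (a vowel) → -ofo → *eleofo*.
The last vowel of the plural form *eleofo* is /o/, which is a rounded vowel, so the definite suffix is -vo, giving *eleofovo*.
Since the final sound of the definite form *eleofovo* is /o/ (a vowel), it takes -i, giving *eleofovoi*.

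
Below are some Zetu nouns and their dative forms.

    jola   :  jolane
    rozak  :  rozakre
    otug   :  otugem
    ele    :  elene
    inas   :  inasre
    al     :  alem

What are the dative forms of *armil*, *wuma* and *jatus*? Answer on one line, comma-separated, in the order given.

armilem, wumane, jatusre

The pattern is voicing of the final sound: -re when the stem ends in a voiceless consonant (*rozak*, *inas*); -em when the stem ends in a voiced consonant (*otug*, *al*); -ne when the stem ends in a vowel (*jola*, *ele*).
*armil*: final sound = /l/, a voiced consonant → -em → *armilem*.
The final sound of *wuma* is /a/, which is a vowel, so the suffix is -ne, giving *wumane*.
The final sound of *jatus* is /s/, which is a voiceless consonant, so the suffix is -re, giving *jatusre*.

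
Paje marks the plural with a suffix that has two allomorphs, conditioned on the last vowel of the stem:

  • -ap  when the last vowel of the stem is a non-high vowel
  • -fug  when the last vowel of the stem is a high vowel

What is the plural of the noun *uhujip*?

*uhujip*: last vowel = /i/, a high vowel → -fug → *uhujipfug*.

uhujipfug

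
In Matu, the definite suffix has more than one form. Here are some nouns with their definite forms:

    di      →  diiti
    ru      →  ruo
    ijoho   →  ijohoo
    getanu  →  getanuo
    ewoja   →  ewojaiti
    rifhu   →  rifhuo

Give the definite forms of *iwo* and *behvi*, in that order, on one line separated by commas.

iwoo, behviiti

The alternation tracks the last vowel of the stem — -o when the last vowel of the stem is a rounded vowel (*ru*, *ijoho*, *getanu*, *rifhu*); -iti when the last vowel of the stem is an unrounded vowel (*di*, *ewoja*).
*iwo* — last vowel /o/ (a rounded vowel) → -o → *iwoo*.
The last vowel of *behvi* is /i/, which is an unrounded vowel, so the suffix is -iti, giving *behviiti*.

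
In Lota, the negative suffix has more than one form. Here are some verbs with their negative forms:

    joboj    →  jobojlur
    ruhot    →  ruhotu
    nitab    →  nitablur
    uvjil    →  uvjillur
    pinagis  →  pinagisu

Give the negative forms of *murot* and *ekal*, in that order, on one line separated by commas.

murotu, ekallur

The suffix is conditioned by the final consonant: -u when the stem ends in a voiceless consonant (*ruhot*, *pinagis*); -lur when the stem ends in a voiced consonant (*joboj*, *nitab*, *uvjil*).
Since the final consonant of *murot* is /t/ (voiceless), it takes -u, giving *murotu*.
Since the final consonant of *ekal* is /l/ (voiced), it takes -lur, giving *ekallur*.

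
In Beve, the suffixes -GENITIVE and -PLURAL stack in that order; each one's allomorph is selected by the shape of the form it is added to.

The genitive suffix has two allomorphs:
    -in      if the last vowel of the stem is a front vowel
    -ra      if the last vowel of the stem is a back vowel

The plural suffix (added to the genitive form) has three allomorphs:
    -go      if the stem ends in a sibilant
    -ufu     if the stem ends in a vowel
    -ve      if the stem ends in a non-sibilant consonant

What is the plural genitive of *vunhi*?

vunhiinve

The last vowel of *vunhi* is /i/, which is a front vowel, so the genitive suffix is -in, giving *vunhiin*.
The genitive form *vunhiin*: final sound = /n/, a non-sibilant consonant → -ve → *vunhiinve*.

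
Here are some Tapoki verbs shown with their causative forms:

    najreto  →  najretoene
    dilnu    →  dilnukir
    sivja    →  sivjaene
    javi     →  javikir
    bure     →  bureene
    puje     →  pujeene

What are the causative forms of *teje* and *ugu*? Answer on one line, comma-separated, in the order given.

The pattern is height harmony: -kir when the last vowel of the stem is a high vowel (*dilnu*, *javi*); -ene when the last vowel of the stem is a non-high vowel (*najreto*, *sivja*, *bure*, *puje*).
*teje* — last vowel /e/ (a non-high vowel) → -ene → *tejeene*.
*ugu* — last vowel /u/ (a high vowel) → -kir → *ugukir*.

tejeene, ugukir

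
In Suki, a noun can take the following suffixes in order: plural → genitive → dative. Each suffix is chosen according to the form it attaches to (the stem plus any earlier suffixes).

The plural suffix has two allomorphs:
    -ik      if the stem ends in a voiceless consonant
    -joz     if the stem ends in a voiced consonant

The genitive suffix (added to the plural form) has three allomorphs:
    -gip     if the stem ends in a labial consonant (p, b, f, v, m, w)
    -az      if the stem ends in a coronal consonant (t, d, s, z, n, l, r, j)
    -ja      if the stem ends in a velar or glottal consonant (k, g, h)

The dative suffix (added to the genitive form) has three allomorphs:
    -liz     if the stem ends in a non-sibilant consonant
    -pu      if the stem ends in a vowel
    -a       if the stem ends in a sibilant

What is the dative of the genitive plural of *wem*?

*wem*: final consonant = /m/, voiced → -joz → *wemjoz*.
The plural form *wemjoz*: final consonant = /z/, coronal → -az → *wemjozaz*.
The final sound of the genitive form *wemjozaz* is /z/, which is a sibilant, so the dative suffix is -a, giving *wemjozaza*.

wemjozaza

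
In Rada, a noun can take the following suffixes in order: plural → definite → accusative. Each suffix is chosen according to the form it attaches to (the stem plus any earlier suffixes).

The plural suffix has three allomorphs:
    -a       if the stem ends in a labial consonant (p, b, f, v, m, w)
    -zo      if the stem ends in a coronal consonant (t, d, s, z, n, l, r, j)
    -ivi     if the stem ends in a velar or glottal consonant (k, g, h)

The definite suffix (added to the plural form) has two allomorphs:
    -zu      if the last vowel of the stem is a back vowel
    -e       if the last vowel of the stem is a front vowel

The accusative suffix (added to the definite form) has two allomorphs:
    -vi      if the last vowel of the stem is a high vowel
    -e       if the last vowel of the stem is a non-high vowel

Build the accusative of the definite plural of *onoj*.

*onoj* — final consonant /j/ (coronal) → -zo → *onojzo*.
The plural form *onojzo*: last vowel = /o/, a back vowel → -zu → *onojzozu*.
The last vowel of the definite form *onojzozu* is /u/, which is a high vowel, so the accusative suffix is -vi, giving *onojzozuvi*.

onojzozuvi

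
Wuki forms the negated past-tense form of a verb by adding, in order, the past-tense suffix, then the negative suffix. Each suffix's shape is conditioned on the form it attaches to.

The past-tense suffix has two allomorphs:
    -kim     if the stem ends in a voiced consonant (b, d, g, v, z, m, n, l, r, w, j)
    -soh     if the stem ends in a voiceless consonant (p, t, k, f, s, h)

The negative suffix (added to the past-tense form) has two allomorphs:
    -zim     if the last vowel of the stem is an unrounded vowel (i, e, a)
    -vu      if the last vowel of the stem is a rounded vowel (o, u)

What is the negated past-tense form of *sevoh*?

Since the final consonant of *sevoh* is /h/ (voiceless), it takes -soh, giving *sevohsoh*.
Since the last vowel of the past-tense form *sevohsoh* is /o/ (a rounded vowel), it takes -vu, giving *sevohsohvu*.

sevohsohvu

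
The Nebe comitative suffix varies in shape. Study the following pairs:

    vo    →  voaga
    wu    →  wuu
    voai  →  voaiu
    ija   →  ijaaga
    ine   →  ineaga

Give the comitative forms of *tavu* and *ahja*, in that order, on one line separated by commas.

tavuu, ahjaaga

The suffix is conditioned by the last vowel: -u when the last vowel of the stem is a high vowel (*wu*, *voai*); -aga when the last vowel of the stem is a non-high vowel (*vo*, *ija*, *ine*).
The last vowel of *tavu* is /u/, which is a high vowel, so the suffix is -u, giving *tavuu*.
Since the last vowel of *ahja* is /a/ (a non-high vowel), it takes -aga, giving *ahjaaga*.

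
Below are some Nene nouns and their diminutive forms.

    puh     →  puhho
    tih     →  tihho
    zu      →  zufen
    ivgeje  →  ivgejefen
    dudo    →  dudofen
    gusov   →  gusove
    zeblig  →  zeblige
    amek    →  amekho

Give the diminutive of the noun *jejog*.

Looking at the final sound of each stem: -ho when the stem ends in a voiceless consonant (*puh*, *tih*, *amek*); -e when the stem ends in a voiced consonant (*gusov*, *zeblig*); -fen when the stem ends in a vowel (*zu*, *ivgeje*, *dudo*).
Since the final sound of *jejog* is /g/ (a voiced consonant), it takes -e, giving *jejoge*.

jejoge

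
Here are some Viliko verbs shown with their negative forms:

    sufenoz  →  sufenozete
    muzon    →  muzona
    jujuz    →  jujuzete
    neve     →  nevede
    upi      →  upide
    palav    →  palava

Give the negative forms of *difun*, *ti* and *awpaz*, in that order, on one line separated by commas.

difuna, tide, awpazete

The alternation tracks the final sound of the stem — -ete when the stem ends in a sibilant (*sufenoz*, *jujuz*); -a when the stem ends in a non-sibilant consonant (*muzon*, *palav*); -de when the stem ends in a vowel (*neve*, *upi*).
Since the final sound of *difun* is /n/ (a non-sibilant consonant), it takes -a, giving *difuna*.
*ti*: final sound = /i/, a vowel → -de → *tide*.
*awpaz* — final sound /z/ (a sibilant) → -ete → *awpazete*.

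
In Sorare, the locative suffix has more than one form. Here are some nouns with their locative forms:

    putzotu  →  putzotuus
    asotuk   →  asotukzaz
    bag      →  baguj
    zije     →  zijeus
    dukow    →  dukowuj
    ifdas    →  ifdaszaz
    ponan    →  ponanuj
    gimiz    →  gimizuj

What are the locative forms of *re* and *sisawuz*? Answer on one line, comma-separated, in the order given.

The suffix is conditioned by the final sound: -zaz when the stem ends in a voiceless consonant (*asotuk*, *ifdas*); -uj when the stem ends in a voiced consonant (*bag*, *dukow*, *ponan*, *gimiz*); -us when the stem ends in a vowel (*putzotu*, *zije*).
Since the final sound of *re* is /e/ (a vowel), it takes -us, giving *reus*.
*sisawuz*: final sound = /z/, a voiced consonant → -uj → *sisawuzuj*.

reus, sisawuzuj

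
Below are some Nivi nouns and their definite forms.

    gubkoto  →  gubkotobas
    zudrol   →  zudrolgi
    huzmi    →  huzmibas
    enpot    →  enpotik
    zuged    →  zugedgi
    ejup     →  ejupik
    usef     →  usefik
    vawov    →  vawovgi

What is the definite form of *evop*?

evopik

Looking at the final sound of each stem: -ik when the stem ends in a voiceless consonant (*enpot*, *ejup*, *usef*); -gi when the stem ends in a voiced consonant (*zudrol*, *zuged*, *vawov*); -bas when the stem ends in a vowel (*gubkoto*, *huzmi*).
Since the final sound of *evop* is /p/ (a voiceless consonant), it takes -ik, giving *evopik*.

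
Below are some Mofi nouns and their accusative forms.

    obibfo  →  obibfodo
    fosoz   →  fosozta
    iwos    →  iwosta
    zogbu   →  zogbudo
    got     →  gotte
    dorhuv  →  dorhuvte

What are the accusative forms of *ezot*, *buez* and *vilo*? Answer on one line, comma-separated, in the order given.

ezotte, buezta, vilodo

The suffix is conditioned by the final sound: -ta when the stem ends in a sibilant (*fosoz*, *iwos*); -te when the stem ends in a non-sibilant consonant (*got*, *dorhuv*); -do when the stem ends in a vowel (*obibfo*, *zogbu*).
Since the final sound of *ezot* is /t/ (a non-sibilant consonant), it takes -te, giving *ezotte*.
*buez* — final sound /z/ (a sibilant) → -ta → *buezta*.
Since the final sound of *vilo* is /o/ (a vowel), it takes -do, giving *vilodo*.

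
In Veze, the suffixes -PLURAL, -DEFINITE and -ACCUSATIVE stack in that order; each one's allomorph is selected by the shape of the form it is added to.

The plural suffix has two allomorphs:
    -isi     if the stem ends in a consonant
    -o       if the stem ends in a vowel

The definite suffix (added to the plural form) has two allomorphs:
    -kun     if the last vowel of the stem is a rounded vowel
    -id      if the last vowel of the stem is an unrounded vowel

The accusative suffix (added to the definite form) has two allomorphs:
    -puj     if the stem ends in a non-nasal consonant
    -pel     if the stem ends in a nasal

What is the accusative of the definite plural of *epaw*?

*epaw* — final sound /w/ (a consonant) → -isi → *epawisi*.
The plural form *epawisi* — last vowel /i/ (an unrounded vowel) → -id → *epawisiid*.
The definite form *epawisiid*: final consonant = /d/, non-nasal → -puj → *epawisiidpuj*.

epawisiidpuj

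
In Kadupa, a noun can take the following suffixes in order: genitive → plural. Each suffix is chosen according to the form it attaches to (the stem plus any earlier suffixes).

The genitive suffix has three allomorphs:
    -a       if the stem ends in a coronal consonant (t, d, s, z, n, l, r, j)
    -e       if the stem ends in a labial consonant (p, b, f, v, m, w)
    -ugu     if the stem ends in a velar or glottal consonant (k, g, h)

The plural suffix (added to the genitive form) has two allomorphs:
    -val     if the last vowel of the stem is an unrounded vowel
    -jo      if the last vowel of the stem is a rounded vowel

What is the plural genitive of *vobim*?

The final consonant of *vobim* is /m/, which is labial, so the genitive suffix is -e, giving *vobime*.
Since the last vowel of the genitive form *vobime* is /e/ (an unrounded vowel), it takes -val, giving *vobimeval*.

vobimeval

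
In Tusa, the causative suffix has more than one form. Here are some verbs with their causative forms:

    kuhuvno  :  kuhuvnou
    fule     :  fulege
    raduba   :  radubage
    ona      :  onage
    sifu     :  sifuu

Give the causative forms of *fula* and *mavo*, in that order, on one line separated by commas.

fulage, mavou

Looking at the last vowel of each stem: -u when the last vowel of the stem is a rounded vowel (*kuhuvno*, *sifu*); -ge when the last vowel of the stem is an unrounded vowel (*fule*, *raduba*, *ona*).
*fula*: last vowel = /a/, an unrounded vowel → -ge → *fulage*.
Since the last vowel of *mavo* is /o/ (a rounded vowel), it takes -u, giving *mavou*.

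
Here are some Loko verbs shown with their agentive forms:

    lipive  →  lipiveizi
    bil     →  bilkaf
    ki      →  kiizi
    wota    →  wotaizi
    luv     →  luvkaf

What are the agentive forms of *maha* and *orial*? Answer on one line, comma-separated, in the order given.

mahaizi, orialkaf

Looking at the final sound of each stem: -kaf when the stem ends in a consonant (*bil*, *luv*); -izi when the stem ends in a vowel (*lipive*, *ki*, *wota*).
The final sound of *maha* is /a/, which is a vowel, so the suffix is -izi, giving *mahaizi*.
Since the final sound of *orial* is /l/ (a consonant), it takes -kaf, giving *orialkaf*.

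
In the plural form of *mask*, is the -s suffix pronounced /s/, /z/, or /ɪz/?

The stem *mask* ends in a voiceless non-sibilant consonant.
The plural suffix surfaces as /ɪz/ after sibilants, /s/ after other voiceless consonants, and /z/ after other voiced sounds.
So the plural -s on *mask* is pronounced /s/.

/s/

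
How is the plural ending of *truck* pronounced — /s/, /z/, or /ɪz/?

/s/

The stem *truck* ends in a voiceless non-sibilant consonant.
The plural suffix surfaces as /ɪz/ after sibilants, /s/ after other voiceless consonants, and /z/ after other voiced sounds.
So the plural -s on *truck* is pronounced /s/.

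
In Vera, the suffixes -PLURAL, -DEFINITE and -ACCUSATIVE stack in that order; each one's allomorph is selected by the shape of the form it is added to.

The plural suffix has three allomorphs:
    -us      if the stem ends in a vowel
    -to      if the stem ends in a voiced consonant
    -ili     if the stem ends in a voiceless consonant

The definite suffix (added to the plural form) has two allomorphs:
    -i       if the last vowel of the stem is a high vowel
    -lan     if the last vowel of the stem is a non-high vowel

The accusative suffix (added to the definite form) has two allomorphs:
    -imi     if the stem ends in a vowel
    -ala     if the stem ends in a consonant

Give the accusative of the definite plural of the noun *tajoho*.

*tajoho*: final sound = /o/, a vowel → -us → *tajohous*.
The last vowel of the plural form *tajohous* is /u/, which is a high vowel, so the definite suffix is -i, giving *tajohousi*.
The definite form *tajohousi*: final sound = /i/, a vowel → -imi → *tajohousiimi*.

tajohousiimi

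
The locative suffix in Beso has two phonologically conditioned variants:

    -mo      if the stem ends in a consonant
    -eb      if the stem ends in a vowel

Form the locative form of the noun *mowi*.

The final sound of *mowi* is /i/, which is a vowel, so the suffix is -eb, giving *mowieb*.

mowieb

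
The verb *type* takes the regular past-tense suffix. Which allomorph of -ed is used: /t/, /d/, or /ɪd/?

The stem *type* ends in a voiceless consonant other than /t/.
The -ed suffix is realized as /ɪd/ after /t, d/; as /t/ after other voiceless consonants; and as /d/ after other voiced sounds.
So -ed on *type* is pronounced /t/.

/t/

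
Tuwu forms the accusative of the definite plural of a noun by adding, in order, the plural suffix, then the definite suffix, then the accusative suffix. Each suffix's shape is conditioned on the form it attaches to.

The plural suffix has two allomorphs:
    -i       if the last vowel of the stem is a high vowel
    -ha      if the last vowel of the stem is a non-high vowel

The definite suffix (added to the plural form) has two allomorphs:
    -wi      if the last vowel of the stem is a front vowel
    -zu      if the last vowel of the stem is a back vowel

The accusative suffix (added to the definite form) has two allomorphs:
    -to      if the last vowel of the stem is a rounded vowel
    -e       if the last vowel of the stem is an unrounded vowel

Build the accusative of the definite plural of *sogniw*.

Since the last vowel of *sogniw* is /i/ (a high vowel), it takes -i, giving *sogniwi*.
Since the last vowel of the plural form *sogniwi* is /i/ (a front vowel), it takes -wi, giving *sogniwiwi*.
The definite form *sogniwiwi*: last vowel = /i/, an unrounded vowel → -e → *sogniwiwie*.

sogniwiwie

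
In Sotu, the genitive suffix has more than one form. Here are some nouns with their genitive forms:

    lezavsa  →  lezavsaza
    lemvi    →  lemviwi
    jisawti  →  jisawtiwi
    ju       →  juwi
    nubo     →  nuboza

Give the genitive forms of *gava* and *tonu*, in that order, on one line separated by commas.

Looking at the last vowel of each stem: -wi when the last vowel of the stem is a high vowel (*lemvi*, *jisawti*, *ju*); -za when the last vowel of the stem is a non-high vowel (*lezavsa*, *nubo*).
*gava*: last vowel = /a/, a non-high vowel → -za → *gavaza*.
Since the last vowel of *tonu* is /u/ (a high vowel), it takes -wi, giving *tonuwi*.

gavaza, tonuwi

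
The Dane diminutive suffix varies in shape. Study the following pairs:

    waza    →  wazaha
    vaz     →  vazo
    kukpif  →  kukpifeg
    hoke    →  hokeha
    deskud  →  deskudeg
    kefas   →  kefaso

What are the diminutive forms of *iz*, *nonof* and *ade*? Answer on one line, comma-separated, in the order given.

izo, nonofeg, adeha

The suffix is conditioned by the final sound: -o when the stem ends in a sibilant (*vaz*, *kefas*); -eg when the stem ends in a non-sibilant consonant (*kukpif*, *deskud*); -ha when the stem ends in a vowel (*waza*, *hoke*).
*iz*: final sound = /z/, a sibilant → -o → *izo*.
Since the final sound of *nonof* is /f/ (a non-sibilant consonant), it takes -eg, giving *nonofeg*.
The final sound of *ade* is /e/, which is a vowel, so the suffix is -ha, giving *adeha*.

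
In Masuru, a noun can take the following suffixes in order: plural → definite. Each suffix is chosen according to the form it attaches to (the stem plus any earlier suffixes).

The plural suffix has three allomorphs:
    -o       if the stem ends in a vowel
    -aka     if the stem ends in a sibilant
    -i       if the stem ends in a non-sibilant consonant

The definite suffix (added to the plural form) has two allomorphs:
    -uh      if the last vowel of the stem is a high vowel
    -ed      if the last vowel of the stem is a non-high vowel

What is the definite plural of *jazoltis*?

jazoltisakaed

Since the final sound of *jazoltis* is /s/ (a sibilant), it takes -aka, giving *jazoltisaka*.
The plural form *jazoltisaka*: last vowel = /a/, a non-high vowel → -ed → *jazoltisakaed*.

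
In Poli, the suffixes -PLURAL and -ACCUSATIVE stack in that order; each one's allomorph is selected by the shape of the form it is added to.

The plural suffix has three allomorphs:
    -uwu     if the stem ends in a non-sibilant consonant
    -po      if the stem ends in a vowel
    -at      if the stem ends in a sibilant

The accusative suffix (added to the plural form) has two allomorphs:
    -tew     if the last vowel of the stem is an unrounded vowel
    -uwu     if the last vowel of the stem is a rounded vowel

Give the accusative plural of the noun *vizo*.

vizopouwu

The final sound of *vizo* is /o/, which is a vowel, so the plural suffix is -po, giving *vizopo*.
Since the last vowel of the plural form *vizopo* is /o/ (a rounded vowel), it takes -uwu, giving *vizopouwu*.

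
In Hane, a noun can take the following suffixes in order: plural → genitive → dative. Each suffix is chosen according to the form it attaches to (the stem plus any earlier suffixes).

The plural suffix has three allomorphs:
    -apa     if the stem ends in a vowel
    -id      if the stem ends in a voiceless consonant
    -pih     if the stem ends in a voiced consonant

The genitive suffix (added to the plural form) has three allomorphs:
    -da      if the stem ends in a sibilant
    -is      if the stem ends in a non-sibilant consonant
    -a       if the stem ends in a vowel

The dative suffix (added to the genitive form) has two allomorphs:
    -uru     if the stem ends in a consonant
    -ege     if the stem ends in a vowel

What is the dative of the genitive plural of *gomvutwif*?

gomvutwifidisuru

The final sound of *gomvutwif* is /f/, which is a voiceless consonant, so the plural suffix is -id, giving *gomvutwifid*.
The final sound of the plural form *gomvutwifid* is /d/, which is a non-sibilant consonant, so the genitive suffix is -is, giving *gomvutwifidis*.
The final sound of the genitive form *gomvutwifidis* is /s/, which is a consonant, so the dative suffix is -uru, giving *gomvutwifidisuru*.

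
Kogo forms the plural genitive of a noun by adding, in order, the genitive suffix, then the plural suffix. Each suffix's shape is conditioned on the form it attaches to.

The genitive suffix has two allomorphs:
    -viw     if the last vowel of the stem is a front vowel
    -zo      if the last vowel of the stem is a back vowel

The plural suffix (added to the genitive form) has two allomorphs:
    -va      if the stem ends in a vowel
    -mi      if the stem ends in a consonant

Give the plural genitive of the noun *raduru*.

*raduru* — last vowel /u/ (a back vowel) → -zo → *raduruzo*.
The genitive form *raduruzo*: final sound = /o/, a vowel → -va → *raduruzova*.

raduruzova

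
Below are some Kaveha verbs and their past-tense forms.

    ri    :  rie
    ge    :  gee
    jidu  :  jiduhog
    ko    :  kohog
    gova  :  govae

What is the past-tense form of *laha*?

The alternation tracks the last vowel of the stem — -hog when the last vowel of the stem is a rounded vowel (*jidu*, *ko*); -e when the last vowel of the stem is an unrounded vowel (*ri*, *ge*, *gova*).
*laha* — last vowel /a/ (an unrounded vowel) → -e → *lahae*.

lahae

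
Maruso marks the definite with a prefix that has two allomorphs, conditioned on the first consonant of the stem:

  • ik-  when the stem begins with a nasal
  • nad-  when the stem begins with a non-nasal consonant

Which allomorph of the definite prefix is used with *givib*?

Since the first consonant of *givib* is /g/ (non-nasal), it takes nad-.

nad-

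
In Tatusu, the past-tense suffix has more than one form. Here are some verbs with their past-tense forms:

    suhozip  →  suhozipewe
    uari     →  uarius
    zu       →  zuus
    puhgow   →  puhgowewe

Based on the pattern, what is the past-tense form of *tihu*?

The pattern is consonant vs. vowel: -ewe when the stem ends in a consonant (*suhozip*, *puhgow*); -us when the stem ends in a vowel (*uari*, *zu*).
*tihu* — final sound /u/ (a vowel) → -us → *tihuus*.

tihuus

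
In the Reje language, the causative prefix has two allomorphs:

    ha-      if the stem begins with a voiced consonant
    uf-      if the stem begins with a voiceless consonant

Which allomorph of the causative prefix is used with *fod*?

uf-

*fod* — first consonant /f/ (voiceless) → uf-.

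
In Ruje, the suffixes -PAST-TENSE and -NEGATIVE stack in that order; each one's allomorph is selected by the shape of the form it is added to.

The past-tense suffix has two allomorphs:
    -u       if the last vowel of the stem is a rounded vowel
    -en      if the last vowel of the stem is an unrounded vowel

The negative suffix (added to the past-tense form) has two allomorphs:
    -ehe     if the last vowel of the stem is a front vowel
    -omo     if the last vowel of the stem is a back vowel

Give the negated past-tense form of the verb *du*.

The last vowel of *du* is /u/, which is a rounded vowel, so the past-tense suffix is -u, giving *duu*.
The past-tense form *duu*: last vowel = /u/, a back vowel → -omo → *duuomo*.

duuomo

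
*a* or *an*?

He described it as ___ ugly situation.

an

The indefinite article is chosen by the initial *sound* of the following word, not its spelling.
*ugly* begins with the sound /ʌ/ (u pronounced /ʌ/) — a vowel sound.
So the article is *an*: He described it as an ugly situation.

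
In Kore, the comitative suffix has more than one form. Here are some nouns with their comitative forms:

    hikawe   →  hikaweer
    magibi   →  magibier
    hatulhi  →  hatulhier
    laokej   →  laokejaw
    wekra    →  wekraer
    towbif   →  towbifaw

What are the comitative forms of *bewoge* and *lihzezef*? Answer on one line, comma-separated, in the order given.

The suffix is conditioned by the final sound: -aw when the stem ends in a consonant (*laokej*, *towbif*); -er when the stem ends in a vowel (*hikawe*, *magibi*, *hatulhi*, *wekra*).
*bewoge* — final sound /e/ (a vowel) → -er → *bewogeer*.
The final sound of *lihzezef* is /f/, which is a consonant, so the suffix is -aw, giving *lihzezefaw*.

bewogeer, lihzezefaw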